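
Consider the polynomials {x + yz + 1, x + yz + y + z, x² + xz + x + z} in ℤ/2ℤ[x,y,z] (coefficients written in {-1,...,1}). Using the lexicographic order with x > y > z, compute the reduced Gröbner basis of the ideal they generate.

Buchberger's algorithm terminates because the ascending chain of leading-term ideals stabilizes.

f_1 = x + yz + 1, LT = x.
f_2 = x + yz + y + z, LT = x.
f_3 = x² + xz + x + z, LT = x².

S(f_1,f_2): lcm = x. S = y + z + 1.
  reduce S modulo (f_1, f_2, f_3):
  remainder y + z + 1 ≠ 0; add g_4 = y + z + 1 to the basis.

S(f_1,f_3): lcm = x². S = xyz + xz + z.
  reduce S modulo (f_1, f_2, f_3, g_4):
  remainder z⁴ + z³ + z² + z ≠ 0; add g_5 = z⁴ + z³ + z² + z to the basis.

The other S-polynomials (S(f_2,f_3), S(f_1,g_4), S(f_2,g_4), S(f_3,g_4), S(f_1,g_5), S(f_2,g_5), S(f_3,g_5), S(g_4,g_5)) all reduce to 0 modulo the current basis, so we have a Gröbner basis.
Inter-reduce: drop elements whose leading term is divisible by another's, tail-reduce, and make monic.

G = {x + z² + z + 1, y + z + 1, z⁴ + z³ + z² + z}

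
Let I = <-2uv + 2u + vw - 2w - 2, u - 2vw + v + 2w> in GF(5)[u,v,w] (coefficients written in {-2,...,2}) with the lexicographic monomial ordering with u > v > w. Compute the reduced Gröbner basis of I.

G = {u - 2vw + v + 2w, v^2w + 2v^2 - vw - 2v - w - 2}

f_1 = -2uv + 2u + vw - 2w - 2, LT = uv.
f_2 = u - 2vw + v + 2w, LT = u.

S(f_1,f_2): lcm = uv. S = -u + 2v^2w - v^2 + w + 1.
  leading term u: subtract (-1)·f_2 from -u + 2v^2w - v^2 + w + 1 → 2v^2w - v^2 - 2vw + v - 2w + 1
  leading term v^2w: no divisor's leading term divides it; move 2v^2w to the remainder.
  leading term v^2: no divisor's leading term divides it; move -v^2 to the remainder.
  leading term vw: no divisor's leading term divides it; move -2vw to the remainder.
  leading term v: no divisor's leading term divides it; move v to the remainder.
  leading term w: no divisor's leading term divides it; move -2w to the remainder.
  leading term 1: no divisor's leading term divides it; move 1 to the remainder.
  remainder 2v^2w - v^2 - 2vw + v - 2w + 1 ≠ 0; add g_3 = 2v^2w - v^2 - 2vw + v - 2w + 1 to the basis.

The other S-polynomials (S(f_1,g_3), S(f_2,g_3)) all reduce to 0 modulo the current basis, so we have a Gröbner basis.
Inter-reduce: drop elements whose leading term is divisible by another's, tail-reduce, and make monic.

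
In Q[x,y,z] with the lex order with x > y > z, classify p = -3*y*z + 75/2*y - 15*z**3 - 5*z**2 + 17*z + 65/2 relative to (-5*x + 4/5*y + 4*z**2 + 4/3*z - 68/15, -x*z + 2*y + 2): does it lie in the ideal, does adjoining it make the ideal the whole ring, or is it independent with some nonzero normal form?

First compute the reduced Gröbner basis of I by Buchberger's algorithm.
f_1 = -5*x + 4/5*y + 4*z**2 + 4/3*z - 68/15, LT = x.
f_2 = -x*z + 2*y + 2, LT = x*z.

S(f_1,f_2): lcm = x*z. S = -4/25*y*z + 2*y - 4/5*z**3 - 4/15*z**2 + 68/75*z + 2.
  reduce S modulo (f_1, f_2):
  remainder -4/25*y*z + 2*y - 4/5*z**3 - 4/15*z**2 + 68/75*z + 2 ≠ 0; add h_3 = -4/25*y*z + 2*y - 4/5*z**3 - 4/15*z**2 + 68/75*z + 2 to the basis.

The other S-polynomials (S(f_1,h_3), S(f_2,h_3)) all reduce to 0 modulo the current basis, so we have a Gröbner basis.
Inter-reduce: drop elements whose leading term is divisible by another's, tail-reduce, and make monic.
Reduced Gröbner basis: {x - 4/25*y - 4/5*z**2 - 4/15*z + 68/75, y*z - 25/2*y + 5*z**3 + 5/3*z**2 - 17/3*z - 25/2}.
Label its elements g_1 = x - 4/25*y - 4/5*z**2 - 4/15*z + 68/75, g_2 = y*z - 25/2*y + 5*z**3 + 5/3*z**2 - 17/3*z - 25/2.

Reduce p = -3*y*z + 75/2*y - 15*z**3 - 5*z**2 + 17*z + 65/2 modulo G:
  leading term y*z: subtract (-3)·g_2 from -3*y*z + 75/2*y - 15*z**3 - 5*z**2 + 17*z + 65/2 → -5
  leading term 1: no divisor's leading term divides it; move -5 to the remainder.
  normal form = -5.
The normal form is nonzero, so p ∉ I. Since p minus its normal form lies in I, I + (p) = I + (r) where r = -5; decide whether this ideal is the whole ring.
Here r = -5 is a nonzero constant, hence a unit: 1 ∈ I + (p), the Gröbner basis of I + (p) is {1}, and the enlarged system has no common solution — adjoining p is inconsistent.

Adjoining -3*y*z + 75/2*y - 15*z**3 - 5*z**2 + 17*z + 65/2 makes the ideal the whole ring: the system is inconsistent.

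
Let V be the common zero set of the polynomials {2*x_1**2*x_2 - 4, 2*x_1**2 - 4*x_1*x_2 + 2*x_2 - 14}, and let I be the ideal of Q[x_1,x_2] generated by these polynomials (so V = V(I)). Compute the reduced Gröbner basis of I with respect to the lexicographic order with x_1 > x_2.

f_1 = 2*x_1**2*x_2 - 4, LT = x_1**2*x_2.
f_2 = 2*x_1**2 - 4*x_1*x_2 + 2*x_2 - 14, LT = x_1**2.

S(f_1,f_2): lcm = x_1**2*x_2. S = 2*x_1*x_2**2 - x_2**2 + 7*x_2 - 2.
  reduce S modulo (f_1, f_2):
  remainder 2*x_1*x_2**2 - x_2**2 + 7*x_2 - 2 ≠ 0; add g_3 = 2*x_1*x_2**2 - x_2**2 + 7*x_2 - 2 to the basis.

S(f_1,g_3): lcm = x_1**2*x_2**2. S = 1/2*x_1*x_2**2 - 7/2*x_1*x_2 + x_1 - 2*x_2.
  reduce S modulo (f_1, f_2, g_3):
  remainder -7/2*x_1*x_2 + x_1 + 1/4*x_2**2 - 15/4*x_2 + 1/2 ≠ 0; add g_4 = -7/2*x_1*x_2 + x_1 + 1/4*x_2**2 - 15/4*x_2 + 1/2 to the basis.

S(g_3,g_4): lcm = x_1*x_2**2. S = 2/7*x_1*x_2 + 1/14*x_2**3 - 11/7*x_2**2 + 51/14*x_2 - 1.
  reduce S modulo (f_1, f_2, g_3, g_4):
  remainder 4/49*x_1 + 1/14*x_2**3 - 76/49*x_2**2 + 327/98*x_2 - 47/49 ≠ 0; add g_5 = 4/49*x_1 + 1/14*x_2**3 - 76/49*x_2**2 + 327/98*x_2 - 47/49 to the basis.

S(f_1,g_5): lcm = x_1**2*x_2. S = -7/8*x_1*x_2**4 + 19*x_1*x_2**3 - 327/8*x_1*x_2**2 + 47/4*x_1*x_2 - 2.
  reduce S modulo (f_1, f_2, g_3, g_4, g_5):
  remainder -7/16*x_2**4 + 77/8*x_2**3 - 371/16*x_2**2 + 49/4*x_2 - 7/4 ≠ 0; add g_6 = -7/16*x_2**4 + 77/8*x_2**3 - 371/16*x_2**2 + 49/4*x_2 - 7/4 to the basis.

The other S-polynomials (S(f_2,g_3), S(f_1,g_4), S(f_2,g_4), S(f_2,g_5), S(g_3,g_5), S(g_4,g_5), S(f_1,g_6), S(f_2,g_6), S(g_3,g_6), S(g_4,g_6), S(g_5,g_6)) all reduce to 0 modulo the current basis, so we have a Gröbner basis.
Inter-reduce: drop elements whose leading term is divisible by another's, tail-reduce, and make monic.

G = {x_1 + 7/8*x_2**3 - 19*x_2**2 + 327/8*x_2 - 47/4, x_2**4 - 22*x_2**3 + 53*x_2**2 - 28*x_2 + 4}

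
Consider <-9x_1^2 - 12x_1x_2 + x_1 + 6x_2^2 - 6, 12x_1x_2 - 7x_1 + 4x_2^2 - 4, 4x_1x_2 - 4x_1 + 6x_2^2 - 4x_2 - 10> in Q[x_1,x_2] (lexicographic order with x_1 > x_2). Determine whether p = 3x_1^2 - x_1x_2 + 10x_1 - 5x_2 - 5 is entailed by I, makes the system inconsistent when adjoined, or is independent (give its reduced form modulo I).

First compute the reduced Gröbner basis of I by Buchberger's algorithm.
f_1 = -9x_1^2 - 12x_1x_2 + x_1 + 6x_2^2 - 6, LT = x_1^2.
f_2 = 12x_1x_2 - 7x_1 + 4x_2^2 - 4, LT = x_1x_2.
f_3 = 4x_1x_2 - 4x_1 + 6x_2^2 - 4x_2 - 10, LT = x_1x_2.

S(f_1,f_2): lcm = x_1^2x_2. S = 7/12x_1^2 + x_1x_2^2 - 1/9x_1x_2 + 1/3x_1 - 2/3x_2^3 + 2/3x_2.
  leading term x_1^2: subtract (-7/108)·f_1 from 7/12x_1^2 + x_1x_2^2 - 1/9x_1x_2 + 1/3x_1 - 2/3x_2^3 + 2/3x_2 → x_1x_2^2 - 8/9x_1x_2 + 43/108x_1 - 2/3x_2^3 + 7/18x_2^2 + 2/3x_2 - 7/18
  leading term x_1x_2^2: subtract (1/12x_2)·f_2 from x_1x_2^2 - 8/9x_1x_2 + 43/108x_1 - 2/3x_2^3 + 7/18x_2^2 + 2/3x_2 - 7/18 → -11/36x_1x_2 + 43/108x_1 - x_2^3 + 7/18x_2^2 + x_2 - 7/18
  leading term x_1x_2: subtract (-11/432)·f_2 from -11/36x_1x_2 + 43/108x_1 - x_2^3 + 7/18x_2^2 + x_2 - 7/18 → 95/432x_1 - x_2^3 + 53/108x_2^2 + x_2 - 53/108
  leading term x_1: no divisor's leading term divides it; move 95/432x_1 to the remainder.
  leading term x_2^3: no divisor's leading term divides it; move -x_2^3 to the remainder.
  leading term x_2^2: no divisor's leading term divides it; move 53/108x_2^2 to the remainder.
  leading term x_2: no divisor's leading term divides it; move x_2 to the remainder.
  leading term 1: no divisor's leading term divides it; move -53/108 to the remainder.
  remainder 95/432x_1 - x_2^3 + 53/108x_2^2 + x_2 - 53/108 ≠ 0; add h_4 = 95/432x_1 - x_2^3 + 53/108x_2^2 + x_2 - 53/108 to the basis.

S(f_1,f_3): lcm = x_1^2x_2. S = x_1^2 - 1/6x_1x_2^2 + 8/9x_1x_2 + 5/2x_1 - 2/3x_2^3 + 2/3x_2.
  leading term x_1^2: subtract (-1/9)·f_1 from x_1^2 - 1/6x_1x_2^2 + 8/9x_1x_2 + 5/2x_1 - 2/3x_2^3 + 2/3x_2 → -1/6x_1x_2^2 - 4/9x_1x_2 + 47/18x_1 - 2/3x_2^3 + 2/3x_2^2 + 2/3x_2 - 2/3
  leading term x_1x_2^2: subtract (-1/72x_2)·f_2 from -1/6x_1x_2^2 - 4/9x_1x_2 + 47/18x_1 - 2/3x_2^3 + 2/3x_2^2 + 2/3x_2 - 2/3 → -13/24x_1x_2 + 47/18x_1 - 11/18x_2^3 + 2/3x_2^2 + 11/18x_2 - 2/3
  leading term x_1x_2: subtract (-13/288)·f_2 from -13/24x_1x_2 + 47/18x_1 - 11/18x_2^3 + 2/3x_2^2 + 11/18x_2 - 2/3 → 661/288x_1 - 11/18x_2^3 + 61/72x_2^2 + 11/18x_2 - 61/72
  leading term x_1: subtract (1983/190)·h_4 from 661/288x_1 - 11/18x_2^3 + 61/72x_2^2 + 11/18x_2 - 61/72 → 8401/855x_2^3 - 4873/1140x_2^2 - 8401/855x_2 + 4873/1140
  leading term x_2^3: no divisor's leading term divides it; move 8401/855x_2^3 to the remainder.
  leading term x_2^2: no divisor's leading term divides it; move -4873/1140x_2^2 to the remainder.
  leading term x_2: no divisor's leading term divides it; move -8401/855x_2 to the remainder.
  leading term 1: no divisor's leading term divides it; move 4873/1140 to the remainder.
  remainder 8401/855x_2^3 - 4873/1140x_2^2 - 8401/855x_2 + 4873/1140 ≠ 0; add h_5 = 8401/855x_2^3 - 4873/1140x_2^2 - 8401/855x_2 + 4873/1140 to the basis.

S(f_2,f_3): lcm = x_1x_2. S = 5/12x_1 - 7/6x_2^2 + x_2 + 13/6.
  leading term x_1: subtract (36/19)·h_4 from 5/12x_1 - 7/6x_2^2 + x_2 + 13/6 → 36/19x_2^3 - 239/114x_2^2 - 17/19x_2 + 353/114
  leading term x_2^3: subtract (1620/8401)·h_5 from 36/19x_2^3 - 239/114x_2^2 - 17/19x_2 + 353/114 → -64127/50406x_2^2 + x_2 + 114533/50406
  leading term x_2^2: no divisor's leading term divides it; move -64127/50406x_2^2 to the remainder.
  leading term x_2: no divisor's leading term divides it; move x_2 to the remainder.
  leading term 1: no divisor's leading term divides it; move 114533/50406 to the remainder.
  remainder -64127/50406x_2^2 + x_2 + 114533/50406 ≠ 0; add h_6 = -64127/50406x_2^2 + x_2 + 114533/50406 to the basis.

S(f_1,h_4): lcm = x_1^2. S = 432/95x_1x_2^3 - 212/95x_1x_2^2 - 916/285x_1x_2 + 1813/855x_1 - 2/3x_2^2 + 2/3.
  leading term x_1x_2^3: subtract (36/95x_2^2)·f_2 from 432/95x_1x_2^3 - 212/95x_1x_2^2 - 916/285x_1x_2 + 1813/855x_1 - 2/3x_2^2 + 2/3 → 8/19x_1x_2^2 - 916/285x_1x_2 + 1813/855x_1 - 144/95x_2^4 + 242/285x_2^2 + 2/3
  leading term x_1x_2^2: subtract (2/57x_2)·f_2 from 8/19x_1x_2^2 - 916/285x_1x_2 + 1813/855x_1 - 144/95x_2^4 + 242/285x_2^2 + 2/3 → -282/95x_1x_2 + 1813/855x_1 - 144/95x_2^4 - 8/57x_2^3 + 242/285x_2^2 + 8/57x_2 + 2/3
  leading term x_1x_2: subtract (-47/190)·f_2 from -282/95x_1x_2 + 1813/855x_1 - 144/95x_2^4 - 8/57x_2^3 + 242/285x_2^2 + 8/57x_2 + 2/3 → 7/18x_1 - 144/95x_2^4 - 8/57x_2^3 + 524/285x_2^2 + 8/57x_2 - 92/285
  leading term x_1: subtract (168/95)·h_4 from 7/18x_1 - 144/95x_2^4 - 8/57x_2^3 + 524/285x_2^2 + 8/57x_2 - 92/285 → -144/95x_2^4 + 464/285x_2^3 + 166/171x_2^2 - 464/285x_2 + 466/855
  leading term x_2^4: subtract (-1296/8401x_2)·h_5 from -144/95x_2^4 + 464/285x_2^3 + 166/171x_2^2 - 464/285x_2 + 466/855 → 2319212/2394285x_2^3 - 466/855x_2^2 - 2319212/2394285x_2 + 466/855
  leading term x_2^3: subtract (6957636/70576801)·h_5 from 2319212/2394285x_2^3 - 466/855x_2^2 - 2319212/2394285x_2 + 466/855 → -78530201/635191209x_2^2 + 78530201/635191209
  leading term x_2^2: subtract (157060402/1616192781)·h_6 from -78530201/635191209x_2^2 + 78530201/635191209 → -157060402/1616192781x_2 - 157060402/1616192781
  leading term x_2: no divisor's leading term divides it; move -157060402/1616192781x_2 to the remainder.
  leading term 1: no divisor's leading term divides it; move -157060402/1616192781 to the remainder.
  remainder -157060402/1616192781x_2 - 157060402/1616192781 ≠ 0; add h_7 = -157060402/1616192781x_2 - 157060402/1616192781 to the basis.

The other S-polynomials (S(f_2,h_4), S(f_3,h_4), S(f_1,h_5), S(f_2,h_5), S(f_3,h_5), S(h_4,h_5), S(f_1,h_6), S(f_2,h_6), S(f_3,h_6), S(h_4,h_6), S(h_5,h_6), S(f_1,h_7), S(f_2,h_7), S(f_3,h_7), S(h_4,h_7), S(h_5,h_7), S(h_6,h_7)) all reduce to 0 modulo the current basis, so we have a Gröbner basis.
Inter-reduce: drop elements whose leading term is divisible by another's, tail-reduce, and make monic.
Reduced Gröbner basis: {x_1, x_2 + 1}.
Label its elements g_1 = x_1, g_2 = x_2 + 1.

Reduce p = 3x_1^2 - x_1x_2 + 10x_1 - 5x_2 - 5 modulo G:
  leading term x_1^2: subtract (3x_1)·g_1 from 3x_1^2 - x_1x_2 + 10x_1 - 5x_2 - 5 → -x_1x_2 + 10x_1 - 5x_2 - 5
  leading term x_1x_2: subtract (-x_2)·g_1 from -x_1x_2 + 10x_1 - 5x_2 - 5 → 10x_1 - 5x_2 - 5
  leading term x_1: subtract (10)·g_1 from 10x_1 - 5x_2 - 5 → -5x_2 - 5
  leading term x_2: subtract (-5)·g_2 from -5x_2 - 5 → 0
  normal form = 0.
Since the normal form is 0, p ∈ I.

The remainder on division by a Gröbner basis is unique — it is the normal form.

3x_1^2 - x_1x_2 + 10x_1 - 5x_2 - 5 lies in I (it reduces to 0).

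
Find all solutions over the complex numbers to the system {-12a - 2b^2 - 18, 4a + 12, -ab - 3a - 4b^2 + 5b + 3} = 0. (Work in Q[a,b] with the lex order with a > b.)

{(-3, 3)}

Compute a lex Gröbner basis by Buchberger's algorithm.
f_1 = -12a - 2b^2 - 18, LT = a.
f_2 = 4a + 12, LT = a.
f_3 = -ab - 3a - 4b^2 + 5b + 3, LT = ab.

S(f_1,f_2): lcm = a. S = 1/6b^2 - 3/2.
  leading term b^2: no divisor's leading term divides it; move 1/6b^2 to the remainder.
  leading term 1: no divisor's leading term divides it; move -3/2 to the remainder.
  remainder 1/6b^2 - 3/2 ≠ 0; add h_4 = 1/6b^2 - 3/2 to the basis.

S(f_1,f_3): lcm = ab. S = -3a + 1/6b^3 - 4b^2 + 13/2b + 3.
  leading term a: subtract (1/4)·f_1 from -3a + 1/6b^3 - 4b^2 + 13/2b + 3 → 1/6b^3 - 7/2b^2 + 13/2b + 15/2
  leading term b^3: subtract (b)·h_4 from 1/6b^3 - 7/2b^2 + 13/2b + 15/2 → -7/2b^2 + 8b + 15/2
  leading term b^2: subtract (-21)·h_4 from -7/2b^2 + 8b + 15/2 → 8b - 24
  leading term b: no divisor's leading term divides it; move 8b to the remainder.
  leading term 1: no divisor's leading term divides it; move -24 to the remainder.
  remainder 8b - 24 ≠ 0; add h_5 = 8b - 24 to the basis.

S(f_2,f_3): lcm = ab. S = -3a - 4b^2 + 8b + 3.
  leading term a: subtract (1/4)·f_1 from -3a - 4b^2 + 8b + 3 → -7/2b^2 + 8b + 15/2
  leading term b^2: subtract (-21)·h_4 from -7/2b^2 + 8b + 15/2 → 8b - 24
  leading term b: subtract (1)·h_5 from 8b - 24 → 0
  remainder 0.

S(f_1,h_4): leading monomials are coprime, so the S-polynomial reduces to 0 (Buchberger's first criterion).
S(f_2,h_4): leading monomials are coprime, so the S-polynomial reduces to 0 (Buchberger's first criterion).
S(f_3,h_4): lcm = ab^2. S = 3ab + 9a + 4b^3 - 5b^2 - 3b.
  leading term ab: subtract (-1/4b)·f_1 from 3ab + 9a + 4b^3 - 5b^2 - 3b → 9a + 7/2b^3 - 5b^2 - 15/2b
  leading term a: subtract (-3/4)·f_1 from 9a + 7/2b^3 - 5b^2 - 15/2b → 7/2b^3 - 13/2b^2 - 15/2b - 27/2
  leading term b^3: subtract (21b)·h_4 from 7/2b^3 - 13/2b^2 - 15/2b - 27/2 → -13/2b^2 + 24b - 27/2
  leading term b^2: subtract (-39)·h_4 from -13/2b^2 + 24b - 27/2 → 24b - 72
  leading term b: subtract (3)·h_5 from 24b - 72 → 0
  remainder 0.

S(f_1,h_5): leading monomials are coprime, so the S-polynomial reduces to 0 (Buchberger's first criterion).
S(f_2,h_5): leading monomials are coprime, so the S-polynomial reduces to 0 (Buchberger's first criterion).
S(f_3,h_5): lcm = ab. S = 6a + 4b^2 - 5b - 3.
  leading term a: subtract (-1/2)·f_1 from 6a + 4b^2 - 5b - 3 → 3b^2 - 5b - 12
  leading term b^2: subtract (18)·h_4 from 3b^2 - 5b - 12 → -5b + 15
  leading term b: subtract (-5/8)·h_5 from -5b + 15 → 0
  remainder 0.

S(h_4,h_5): lcm = b^2. S = 3b - 9.
  leading term b: subtract (3/8)·h_5 from 3b - 9 → 0
  remainder 0.

Every S-polynomial of the final basis reduces to 0, so we have a Gröbner basis.
Inter-reduce: drop elements whose leading term is divisible by another's, tail-reduce, and make monic.
Reduced Gröbner basis: {a + 3, b - 3}.

Since the basis is lex-ordered, b - 3 is univariate in b. Its roots are {3}. Back-substituting each root into the other basis elements fixes the other coordinates.
  b = 3: the earlier basis element becomes a + 3 = 0, giving a = -3 — point (-3, 3).
Check: every point annihilates each of the original generators.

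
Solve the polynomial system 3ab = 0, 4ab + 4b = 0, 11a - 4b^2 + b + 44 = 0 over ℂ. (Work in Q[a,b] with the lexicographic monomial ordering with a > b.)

Compute a lex Gröbner basis by Buchberger's algorithm.
f_1 = 3ab, LT = ab.
f_2 = 4ab + 4b, LT = ab.
f_3 = 11a - 4b^2 + b + 44, LT = a.

S(f_1,f_2): lcm = ab. S = -b.
  reduce S modulo (f_1, f_2, f_3):
  remainder -b ≠ 0; add h_4 = -b to the basis.

The other S-polynomials (S(f_1,f_3), S(f_2,f_3), S(f_1,h_4), S(f_2,h_4), S(f_3,h_4)) all reduce to 0 modulo the current basis, so we have a Gröbner basis.
Inter-reduce: drop elements whose leading term is divisible by another's, tail-reduce, and make monic.
Reduced Gröbner basis: {a + 4, b}.

From the last basis element, b = 0, so b takes values in {0}. Each choice, substituted upward through the basis, yields the corresponding point(s) of the solution set.
  b = 0: the earlier basis element becomes a + 4 = 0, giving a = -4 — point (-4, 0).

{(-4, 0)}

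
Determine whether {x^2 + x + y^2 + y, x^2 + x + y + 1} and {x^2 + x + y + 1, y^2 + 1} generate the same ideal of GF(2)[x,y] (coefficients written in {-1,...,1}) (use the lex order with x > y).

Yes, the ideals are equal.

For a fixed monomial order, each ideal has a unique reduced Gröbner basis; comparing bases decides equality.
Buchberger on the first generating set:
f_1 = x^2 + x + y^2 + y, LT = x^2.
f_2 = x^2 + x + y + 1, LT = x^2.

S(f_1,f_2): lcm = x^2. S = y^2 + 1.
  leading term y^2: no divisor's leading term divides it; move y^2 to the remainder.
  leading term 1: no divisor's leading term divides it; move 1 to the remainder.
  remainder y^2 + 1 ≠ 0; add g_3 = y^2 + 1 to the basis.

The other S-polynomials (S(f_1,g_3), S(f_2,g_3)) all reduce to 0 modulo the current basis, so we have a Gröbner basis.
Inter-reduce: drop elements whose leading term is divisible by another's, tail-reduce, and make monic.
Reduced Gröbner basis: {x^2 + x + y + 1, y^2 + 1}.

Buchberger on the second generating set:
h_1 = x^2 + x + y + 1, LT = x^2.
h_2 = y^2 + 1, LT = y^2.

The S-polynomials (S(h_1,h_2)) all reduce to 0 modulo the current basis, so we have a Gröbner basis.
Inter-reduce: drop elements whose leading term is divisible by another's, tail-reduce, and make monic.
Reduced Gröbner basis: {x^2 + x + y + 1, y^2 + 1}.

The two bases agree; hence the ideals are identical.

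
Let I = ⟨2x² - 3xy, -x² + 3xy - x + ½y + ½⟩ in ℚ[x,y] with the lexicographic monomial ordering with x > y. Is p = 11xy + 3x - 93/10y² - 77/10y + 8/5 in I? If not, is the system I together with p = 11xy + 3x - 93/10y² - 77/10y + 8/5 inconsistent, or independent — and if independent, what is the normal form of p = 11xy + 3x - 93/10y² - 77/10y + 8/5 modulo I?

11xy + 3x - 93/10y² - 77/10y + 8/5 lies in I (it reduces to 0).

First compute the reduced Gröbner basis of I by Buchberger's algorithm.
f_1 = 2x² - 3xy, LT = x².
f_2 = -x² + 3xy - x + ½y + ½, LT = x².

S(f_1,f_2): lcm = x². S = 3/2xy - x + ½y + ½.
  leading term xy: no divisor's leading term divides it; move 3/2xy to the remainder.
  leading term x: no divisor's leading term divides it; move -x to the remainder.
  leading term y: no divisor's leading term divides it; move ½y to the remainder.
  leading term 1: no divisor's leading term divides it; move ½ to the remainder.
  remainder 3/2xy - x + ½y + ½ ≠ 0; add h_3 = 3/2xy - x + ½y + ½ to the basis.

S(f_1,h_3): lcm = x²y. S = ⅔x² - 3/2xy² - ⅓xy - ⅓x.
  leading term x²: subtract (⅓)·f_1 from ⅔x² - 3/2xy² - ⅓xy - ⅓x → -3/2xy² + ⅔xy - ⅓x
  leading term xy²: subtract (-y)·h_3 from -3/2xy² + ⅔xy - ⅓x → -⅓xy - ⅓x + ½y² + ½y
  leading term xy: subtract (-2/9)·h_3 from -⅓xy - ⅓x + ½y² + ½y → -5/9x + ½y² + 11/18y + 1/9
  leading term x: no divisor's leading term divides it; move -5/9x to the remainder.
  leading term y²: no divisor's leading term divides it; move ½y² to the remainder.
  leading term y: no divisor's leading term divides it; move 11/18y to the remainder.
  leading term 1: no divisor's leading term divides it; move 1/9 to the remainder.
  remainder -5/9x + ½y² + 11/18y + 1/9 ≠ 0; add h_4 = -5/9x + ½y² + 11/18y + 1/9 to the basis.

S(f_2,h_3): lcm = x²y. S = ⅔x² - 3xy² + ⅔xy - ⅓x - ½y² - ½y.
  leading term x²: subtract (⅓)·f_1 from ⅔x² - 3xy² + ⅔xy - ⅓x - ½y² - ½y → -3xy² + 5/3xy - ⅓x - ½y² - ½y
  leading term xy²: subtract (-2y)·h_3 from -3xy² + 5/3xy - ⅓x - ½y² - ½y → -⅓xy - ⅓x + ½y² + ½y
  leading term xy: subtract (-2/9)·h_3 from -⅓xy - ⅓x + ½y² + ½y → -5/9x + ½y² + 11/18y + 1/9
  leading term x: subtract (1)·h_4 from -5/9x + ½y² + 11/18y + 1/9 → 0
  remainder 0.

S(f_1,h_4): lcm = x². S = 9/10xy² - ⅖xy + ⅕x.
  leading term xy²: subtract (⅗y)·h_3 from 9/10xy² - ⅖xy + ⅕x → ⅕xy + ⅕x - 3/10y² - 3/10y
  leading term xy: subtract (2/15)·h_3 from ⅕xy + ⅕x - 3/10y² - 3/10y → ⅓x - 3/10y² - 11/30y - 1/15
  leading term x: subtract (-⅗)·h_4 from ⅓x - 3/10y² - 11/30y - 1/15 → 0
  remainder 0.

S(f_2,h_4): lcm = x². S = 9/10xy² - 19/10xy + 6/5x - ½y - ½.
  leading term xy²: subtract (⅗y)·h_3 from 9/10xy² - 19/10xy + 6/5x - ½y - ½ → -13/10xy + 6/5x - 3/10y² - ⅘y - ½
  leading term xy: subtract (-13/15)·h_3 from -13/10xy + 6/5x - 3/10y² - ⅘y - ½ → ⅓x - 3/10y² - 11/30y - 1/15
  leading term x: subtract (-⅗)·h_4 from ⅓x - 3/10y² - 11/30y - 1/15 → 0
  remainder 0.

S(h_3,h_4): lcm = xy. S = -⅔x + 9/10y³ + 11/10y² + 8/15y + ⅓.
  leading term x: subtract (6/5)·h_4 from -⅔x + 9/10y³ + 11/10y² + 8/15y + ⅓ → 9/10y³ + ½y² - ⅕y + ⅕
  leading term y³: no divisor's leading term divides it; move 9/10y³ to the remainder.
  leading term y²: no divisor's leading term divides it; move ½y² to the remainder.
  leading term y: no divisor's leading term divides it; move -⅕y to the remainder.
  leading term 1: no divisor's leading term divides it; move ⅕ to the remainder.
  remainder 9/10y³ + ½y² - ⅕y + ⅕ ≠ 0; add h_5 = 9/10y³ + ½y² - ⅕y + ⅕ to the basis.

S(f_1,h_5): leading monomials are coprime, so the S-polynomial reduces to 0 (Buchberger's first criterion).
S(f_2,h_5): leading monomials are coprime, so the S-polynomial reduces to 0 (Buchberger's first criterion).
S(h_3,h_5): lcm = xy³. S = -11/9xy² + 2/9xy - 2/9x + ⅓y³ + ⅓y².
  leading term xy²: subtract (-22/27y)·h_3 from -11/9xy² + 2/9xy - 2/9x + ⅓y³ + ⅓y² → -16/27xy - 2/9x + ⅓y³ + 20/27y² + 11/27y
  leading term xy: subtract (-32/81)·h_3 from -16/27xy - 2/9x + ⅓y³ + 20/27y² + 11/27y → -50/81x + ⅓y³ + 20/27y² + 49/81y + 16/81
  leading term x: subtract (10/9)·h_4 from -50/81x + ⅓y³ + 20/27y² + 49/81y + 16/81 → ⅓y³ + 5/27y² - 2/27y + 2/27
  leading term y³: subtract (10/27)·h_5 from ⅓y³ + 5/27y² - 2/27y + 2/27 → 0
  remainder 0.

S(h_4,h_5): leading monomials are coprime, so the S-polynomial reduces to 0 (Buchberger's first criterion).
Every S-polynomial of the final basis reduces to 0, so we have a Gröbner basis.
Inter-reduce: drop elements whose leading term is divisible by another's, tail-reduce, and make monic.
Reduced Gröbner basis: {x - 9/10y² - 11/10y - ⅕, y³ + 5/9y² - 2/9y + 2/9}.
Label its elements g_1 = x - 9/10y² - 11/10y - ⅕, g_2 = y³ + 5/9y² - 2/9y + 2/9.

Reduce p = 11xy + 3x - 93/10y² - 77/10y + 8/5 modulo G:
  leading term xy: subtract (11y)·g_1 from 11xy + 3x - 93/10y² - 77/10y + 8/5 → 3x + 99/10y³ + 14/5y² - 11/2y + 8/5
  leading term x: subtract (3)·g_1 from 3x + 99/10y³ + 14/5y² - 11/2y + 8/5 → 99/10y³ + 11/2y² - 11/5y + 11/5
  leading term y³: subtract (99/10)·g_2 from 99/10y³ + 11/2y² - 11/5y + 11/5 → 0
  normal form = 0.
Since the normal form is 0, p ∈ I.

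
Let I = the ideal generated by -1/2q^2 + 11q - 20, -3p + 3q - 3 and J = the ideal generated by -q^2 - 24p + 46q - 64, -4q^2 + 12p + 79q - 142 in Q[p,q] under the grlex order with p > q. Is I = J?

Two ideals are equal iff their reduced Gröbner bases coincide (the reduced basis is unique for a fixed ordering).
Buchberger on the first generating set:
f_1 = -1/2q^2 + 11q - 20, LT = q^2.
f_2 = -3p + 3q - 3, LT = p.

The S-polynomials (S(f_1,f_2)) all reduce to 0 modulo the current basis, so we have a Gröbner basis.
Inter-reduce: drop elements whose leading term is divisible by another's, tail-reduce, and make monic.
Reduced Gröbner basis: {q^2 - 22q + 40, p - q + 1}.

Buchberger on the second generating set:
h_1 = -q^2 - 24p + 46q - 64, LT = q^2.
h_2 = -4q^2 + 12p + 79q - 142, LT = q^2.

S(h_1,h_2): lcm = q^2. S = 27p - 105/4q + 57/2.
  leading term p: no divisor's leading term divides it; move 27p to the remainder.
  leading term q: no divisor's leading term divides it; move -105/4q to the remainder.
  leading term 1: no divisor's leading term divides it; move 57/2 to the remainder.
  remainder 27p - 105/4q + 57/2 ≠ 0; add k_3 = 27p - 105/4q + 57/2 to the basis.

The other S-polynomials (S(h_1,k_3), S(h_2,k_3)) all reduce to 0 modulo the current basis, so we have a Gröbner basis.
Inter-reduce: drop elements whose leading term is divisible by another's, tail-reduce, and make monic.
Reduced Gröbner basis: {q^2 - 68/3q + 116/3, p - 35/36q + 19/18}.

The bases are distinct; the ideals are different.

No, the ideals differ.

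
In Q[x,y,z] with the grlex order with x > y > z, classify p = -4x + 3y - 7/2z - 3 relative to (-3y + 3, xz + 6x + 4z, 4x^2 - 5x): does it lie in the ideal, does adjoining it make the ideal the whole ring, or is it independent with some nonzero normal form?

-4x + 3y - 7/2z - 3 lies in I (it reduces to 0).

First compute the reduced Gröbner basis of I by Buchberger's algorithm.
f_1 = -3y + 3, LT = y.
f_2 = xz + 6x + 4z, LT = xz.
f_3 = 4x^2 - 5x, LT = x^2.

S(f_2,f_3): lcm = x^2z. S = 6x^2 + 21/4xz.
  leading term x^2: subtract (3/2)·f_3 from 6x^2 + 21/4xz → 21/4xz + 15/2x
  leading term xz: subtract (21/4)·f_2 from 21/4xz + 15/2x → -24x - 21z
  leading term x: no divisor's leading term divides it; move -24x to the remainder.
  leading term z: no divisor's leading term divides it; move -21z to the remainder.
  remainder -24x - 21z ≠ 0; add h_4 = -24x - 21z to the basis.

S(f_2,h_4): lcm = xz. S = -7/8z^2 + 6x + 4z.
  leading term z^2: no divisor's leading term divides it; move -7/8z^2 to the remainder.
  leading term x: subtract (-1/4)·h_4 from 6x + 4z → -5/4z
  leading term z: no divisor's leading term divides it; move -5/4z to the remainder.
  remainder -7/8z^2 - 5/4z ≠ 0; add h_5 = -7/8z^2 - 5/4z to the basis.

The other S-polynomials (S(f_1,f_2), S(f_1,f_3), S(f_1,h_4), S(f_3,h_4), S(f_1,h_5), S(f_2,h_5), S(f_3,h_5), S(h_4,h_5)) all reduce to 0 modulo the current basis, so we have a Gröbner basis.
Inter-reduce: drop elements whose leading term is divisible by another's, tail-reduce, and make monic.
Reduced Gröbner basis: {z^2 + 10/7z, x + 7/8z, y - 1}.
Label its elements g_1 = z^2 + 10/7z, g_2 = x + 7/8z, g_3 = y - 1.

Reduce p = -4x + 3y - 7/2z - 3 modulo G:
  leading term x: subtract (-4)·g_2 from -4x + 3y - 7/2z - 3 → 3y - 3
  leading term y: subtract (3)·g_3 from 3y - 3 → 0
  normal form = 0.
Since the normal form is 0, p ∈ I.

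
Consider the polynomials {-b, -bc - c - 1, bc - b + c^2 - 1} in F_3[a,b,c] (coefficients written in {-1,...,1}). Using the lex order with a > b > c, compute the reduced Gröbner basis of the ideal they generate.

G = {b, c + 1}

This is the nonlinear analogue of row-reducing a linear system.

f_1 = -b, LT = b.
f_2 = -bc - c - 1, LT = bc.
f_3 = bc - b + c^2 - 1, LT = bc.

S(f_1,f_2): lcm = bc. S = -c - 1.
  leading term c: no divisor's leading term divides it; move -c to the remainder.
  leading term 1: no divisor's leading term divides it; move -1 to the remainder.
  remainder -c - 1 ≠ 0; add g_4 = -c - 1 to the basis.

The other S-polynomials (S(f_1,f_3), S(f_2,f_3), S(f_1,g_4), S(f_2,g_4), S(f_3,g_4)) all reduce to 0 modulo the current basis, so we have a Gröbner basis.
Inter-reduce: drop elements whose leading term is divisible by another's, tail-reduce, and make monic.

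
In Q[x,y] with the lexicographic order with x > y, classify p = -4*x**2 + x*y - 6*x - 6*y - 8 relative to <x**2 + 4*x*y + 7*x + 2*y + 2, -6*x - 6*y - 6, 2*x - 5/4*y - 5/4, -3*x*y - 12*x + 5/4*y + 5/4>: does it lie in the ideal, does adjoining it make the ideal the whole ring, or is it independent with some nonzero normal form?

First compute the reduced Gröbner basis of I by Buchberger's algorithm.
f_1 = x**2 + 4*x*y + 7*x + 2*y + 2, LT = x**2.
f_2 = -6*x - 6*y - 6, LT = x.
f_3 = 2*x - 5/4*y - 5/4, LT = x.
f_4 = -3*x*y - 12*x + 5/4*y + 5/4, LT = x*y.

S(f_1,f_2): lcm = x**2. S = 3*x*y + 6*x + 2*y + 2.
  reduce S modulo (f_1, f_2, f_3, f_4):
  remainder -3*y**2 - 7*y - 4 ≠ 0; add h_5 = -3*y**2 - 7*y - 4 to the basis.

S(f_1,f_3): lcm = x**2. S = 37/8*x*y + 61/8*x + 2*y + 2.
  reduce S modulo (f_1, f_2, f_3, f_4, h_5):
  remainder 13/24*y + 13/24 ≠ 0; add h_6 = 13/24*y + 13/24 to the basis.

The other S-polynomials (S(f_1,f_4), S(f_2,f_3), S(f_2,f_4), S(f_3,f_4), S(f_1,h_5), S(f_2,h_5), S(f_3,h_5), S(f_4,h_5), S(f_1,h_6), S(f_2,h_6), S(f_3,h_6), S(f_4,h_6), S(h_5,h_6)) all reduce to 0 modulo the current basis, so we have a Gröbner basis.
Inter-reduce: drop elements whose leading term is divisible by another's, tail-reduce, and make monic.
Reduced Gröbner basis: {x, y + 1}.
Label its elements g_1 = x, g_2 = y + 1.

Reduce p = -4*x**2 + x*y - 6*x - 6*y - 8 modulo G:
  leading term x**2: subtract (-4*x)·g_1 from -4*x**2 + x*y - 6*x - 6*y - 8 → x*y - 6*x - 6*y - 8
  leading term x*y: subtract (y)·g_1 from x*y - 6*x - 6*y - 8 → -6*x - 6*y - 8
  leading term x: subtract (-6)·g_1 from -6*x - 6*y - 8 → -6*y - 8
  leading term y: subtract (-6)·g_2 from -6*y - 8 → -2
  leading term 1: no divisor's leading term divides it; move -2 to the remainder.
  normal form = -2.
The normal form is nonzero, so p ∉ I. Since p minus its normal form lies in I, I + (p) = I + (r) where r = -2; decide whether this ideal is the whole ring.
Here r = -2 is a nonzero constant, hence a unit: 1 ∈ I + (p), the Gröbner basis of I + (p) is {1}, and the enlarged system has no common solution — adjoining p is inconsistent.

The remainder on division by a Gröbner basis is unique — it is the normal form.

Adjoining -4*x**2 + x*y - 6*x - 6*y - 8 makes the ideal the whole ring: the system is inconsistent.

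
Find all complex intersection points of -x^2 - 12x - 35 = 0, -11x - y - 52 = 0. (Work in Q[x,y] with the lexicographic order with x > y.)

Compute a lex Gröbner basis by Buchberger's algorithm.
f_1 = -x^2 - 12x - 35, LT = x^2.
f_2 = -11x - y - 52, LT = x.

S(f_1,f_2): lcm = x^2. S = -1/11xy + 80/11x + 35.
  leading term xy: subtract (1/121y)·f_2 from -1/11xy + 80/11x + 35 → 80/11x + 1/121y^2 + 52/121y + 35
  leading term x: subtract (-80/121)·f_2 from 80/11x + 1/121y^2 + 52/121y + 35 → 1/121y^2 - 28/121y + 75/121
  leading term y^2: no divisor's leading term divides it; move 1/121y^2 to the remainder.
  leading term y: no divisor's leading term divides it; move -28/121y to the remainder.
  leading term 1: no divisor's leading term divides it; move 75/121 to the remainder.
  remainder 1/121y^2 - 28/121y + 75/121 ≠ 0; add h_3 = 1/121y^2 - 28/121y + 75/121 to the basis.

The other S-polynomials (S(f_1,h_3), S(f_2,h_3)) all reduce to 0 modulo the current basis, so we have a Gröbner basis.
Inter-reduce: drop elements whose leading term is divisible by another's, tail-reduce, and make monic.
Reduced Gröbner basis: {x + 1/11y + 52/11, y^2 - 28y + 75}.

Elimination: the polynomial y^2 - 28y + 75 lies in the elimination ideal for y, so y ∈ {3, 25}. For each such y, the remaining basis elements (now univariate) give the rest of the solution.
  y = 3: the earlier basis element becomes x + 5 = 0, giving x = -5 — point (-5, 3).
  y = 25: the earlier basis element becomes x + 7 = 0, giving x = -7 — point (-7, 25).

{(-5, 3), (-7, 25)}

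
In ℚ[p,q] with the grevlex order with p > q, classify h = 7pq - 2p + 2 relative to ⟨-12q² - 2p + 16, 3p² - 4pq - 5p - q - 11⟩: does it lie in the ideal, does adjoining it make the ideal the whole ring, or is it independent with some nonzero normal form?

First compute the reduced Gröbner basis of I by Buchberger's algorithm.
f_1 = -12q² - 2p + 16, LT = q².
f_2 = 3p² - 4pq - 5p - q - 11, LT = p².

S(f_1,f_2): leading monomials are coprime, so the S-polynomial reduces to 0 (Buchberger's first criterion).
Every S-polynomial of the final basis reduces to 0, so we have a Gröbner basis.
Inter-reduce: drop elements whose leading term is divisible by another's, tail-reduce, and make monic.
Reduced Gröbner basis: {p² - 4/3pq - 5/3p - ⅓q - 11/3, q² + ⅙p - 4/3}.
Label its elements g_1 = p² - 4/3pq - 5/3p - ⅓q - 11/3, g_2 = q² + ⅙p - 4/3.

Reduce h = 7pq - 2p + 2 modulo G:
  leading term pq: no divisor's leading term divides it; move 7pq to the remainder.
  leading term p: no divisor's leading term divides it; move -2p to the remainder.
  leading term 1: no divisor's leading term divides it; move 2 to the remainder.
  normal form = 7pq - 2p + 2.
The normal form is nonzero, so h ∉ I. Since h minus its normal form lies in I, I + (h) = I + (r) where r = 7pq - 2p + 2; decide whether this ideal is the whole ring.
Run Buchberger on G together with r (pairs among the g_i already reduce to 0 since G is a Gröbner basis):
g_1 = p² - 4/3pq - 5/3p - ⅓q - 11/3, LT = p².
g_2 = q² + ⅙p - 4/3, LT = q².
r = 7pq - 2p + 2, LT = pq.

S(g_1,g_2): leading monomials are coprime, so the S-polynomial reduces to 0 (Buchberger's first criterion).
S(g_1,r): lcm = p²q. S = -4/3pq² + 2/7p² - 5/3pq - ⅓q² - 2/7p - 11/3q.
  leading term pq²: subtract (-4/3p)·g_2 from -4/3pq² + 2/7p² - 5/3pq - ⅓q² - 2/7p - 11/3q → 32/63p² - 5/3pq - ⅓q² - 130/63p - 11/3q
  leading term p²: subtract (32/63)·g_1 from 32/63p² - 5/3pq - ⅓q² - 130/63p - 11/3q → -187/189pq - ⅓q² - 230/189p - 661/189q + 352/189
  leading term pq: subtract (-187/1323)·r from -187/189pq - ⅓q² - 230/189p - 661/189q + 352/189 → -⅓q² - 1984/1323p - 661/189q + 946/441
  leading term q²: subtract (-⅓)·g_2 from -⅓q² - 1984/1323p - 661/189q + 946/441 → -3821/2646p - 661/189q + 250/147
  leading term p: no divisor's leading term divides it; move -3821/2646p to the remainder.
  leading term q: no divisor's leading term divides it; move -661/189q to the remainder.
  leading term 1: no divisor's leading term divides it; move 250/147 to the remainder.
  remainder -3821/2646p - 661/189q + 250/147 ≠ 0; add m_4 = -3821/2646p - 661/189q + 250/147 to the basis.

S(g_2,r): lcm = pq². S = ⅙p² + 2/7pq - 4/3p - 2/7q.
  leading term p²: subtract (⅙)·g_1 from ⅙p² + 2/7pq - 4/3p - 2/7q → 32/63pq - 19/18p - 29/126q + 11/18
  leading term pq: subtract (32/441)·r from 32/63pq - 19/18p - 29/126q + 11/18 → -803/882p - 29/126q + 137/294
  leading term p: subtract (2409/3821)·m_4 from -803/882p - 29/126q + 137/294 → 316919/160482q - 97289/160482
  leading term q: no divisor's leading term divides it; move 316919/160482q to the remainder.
  leading term 1: no divisor's leading term divides it; move -97289/160482 to the remainder.
  remainder 316919/160482q - 97289/160482 ≠ 0; add m_5 = 316919/160482q - 97289/160482 to the basis.

S(g_1,m_4): lcm = p². S = -43046/11463pq - 5605/11463p - ⅓q - 11/3.
  leading term pq: subtract (-43046/80241)·r from -43046/11463pq - 5605/11463p - ⅓q - 11/3 → -125327/80241p - ⅓q - 69375/26747
  leading term p: subtract (15791202/14600041)·m_4 from -125327/80241p - ⅓q - 69375/26747 → 50360751/14600041q - 64724625/14600041
  leading term q: subtract (2115151542/1210947499)·m_5 from 50360751/14600041q - 64724625/14600041 → -4086081216/1210947499
  leading term 1: no divisor's leading term divides it; move -4086081216/1210947499 to the remainder.
  remainder -4086081216/1210947499 ≠ 0; add m_6 = -4086081216/1210947499 to the basis.

S(g_2,m_4): leading monomials are coprime, so the S-polynomial reduces to 0 (Buchberger's first criterion).
S(r,m_4): lcm = pq. S = -9254/3821q² - 2/7p + 4500/3821q + 2/7.
  leading term q²: subtract (-9254/3821)·g_2 from -9254/3821q² - 2/7p + 4500/3821q + 2/7 → 9463/80241p + 4500/3821q - 236186/80241
  leading term p: subtract (-1192338/14600041)·m_4 from 9463/80241p + 4500/3821q - 236186/80241 → 39073414/43800123q - 122840458/43800123
  leading term q: subtract (547027796/1210947499)·m_5 from 39073414/43800123q - 122840458/43800123 → -3064560912/1210947499
  leading term 1: subtract (¾)·m_6 from -3064560912/1210947499 → 0
  remainder 0.

S(g_1,m_5): leading monomials are coprime, so the S-polynomial reduces to 0 (Buchberger's first criterion).
S(g_2,m_5): lcm = q². S = ⅙p + 97289/316919q - 4/3.
  leading term p: subtract (-441/3821)·m_4 from ⅙p + 97289/316919q - 4/3 → -351160406/3632842497q - 13034/11463
  leading term q: subtract (-4916245684/100437652561)·m_5 from -351160406/3632842497q - 13034/11463 → -117182972016/100437652561
  leading term 1: subtract (3068263/8873732)·m_6 from -117182972016/100437652561 → 0
  remainder 0.

S(r,m_5): lcm = pq. S = 47185/2218433p + 2/7.
  leading term p: subtract (-17835930/1210947499)·m_4 from 47185/2218433p + 2/7 → -62378570/1210947499q + 376318214/1210947499
  leading term q: subtract (-2619899940/100437652561)·m_5 from -62378570/1210947499q + 376318214/1210947499 → 29624088816/100437652561
  leading term 1: subtract (-110809/1267676)·m_6 from 29624088816/100437652561 → 0
  remainder 0.

S(m_4,m_5): leading monomials are coprime, so the S-polynomial reduces to 0 (Buchberger's first criterion).
S(g_1,m_6): leading monomials are coprime, so the S-polynomial reduces to 0 (Buchberger's first criterion).
S(g_2,m_6): leading monomials are coprime, so the S-polynomial reduces to 0 (Buchberger's first criterion).
S(r,m_6): leading monomials are coprime, so the S-polynomial reduces to 0 (Buchberger's first criterion).
S(m_4,m_6): leading monomials are coprime, so the S-polynomial reduces to 0 (Buchberger's first criterion).
S(m_5,m_6): leading monomials are coprime, so the S-polynomial reduces to 0 (Buchberger's first criterion).
Every S-polynomial of the final basis reduces to 0, so we have a Gröbner basis.
Inter-reduce: drop elements whose leading term is divisible by another's, tail-reduce, and make monic.
Reduced Gröbner basis: {1}.
The reduced Gröbner basis of I + (h) is {1}: the ideal is the whole ring, so the enlarged system has no common solution — adjoining h is inconsistent.

Adjoining 7pq - 2p + 2 makes the ideal the whole ring: the system is inconsistent.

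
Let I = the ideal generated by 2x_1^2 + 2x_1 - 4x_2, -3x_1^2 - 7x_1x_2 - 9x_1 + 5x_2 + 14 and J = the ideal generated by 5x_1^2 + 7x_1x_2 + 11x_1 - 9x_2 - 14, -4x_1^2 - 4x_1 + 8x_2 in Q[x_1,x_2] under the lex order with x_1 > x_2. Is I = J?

Yes, the ideals are equal.

Equality of ideals is decidable: compute both reduced Gröbner bases (unique for the ordering) and check whether they agree.
Buchberger on the first generating set:
f_1 = 2x_1^2 + 2x_1 - 4x_2, LT = x_1^2.
f_2 = -3x_1^2 - 7x_1x_2 - 9x_1 + 5x_2 + 14, LT = x_1^2.

S(f_1,f_2): lcm = x_1^2. S = -7/3x_1x_2 - 2x_1 - 1/3x_2 + 14/3.
  leading term x_1x_2: no divisor's leading term divides it; move -7/3x_1x_2 to the remainder.
  leading term x_1: no divisor's leading term divides it; move -2x_1 to the remainder.
  leading term x_2: no divisor's leading term divides it; move -1/3x_2 to the remainder.
  leading term 1: no divisor's leading term divides it; move 14/3 to the remainder.
  remainder -7/3x_1x_2 - 2x_1 - 1/3x_2 + 14/3 ≠ 0; add g_3 = -7/3x_1x_2 - 2x_1 - 1/3x_2 + 14/3 to the basis.

S(f_1,g_3): lcm = x_1^2x_2. S = -6/7x_1^2 + 6/7x_1x_2 + 2x_1 - 2x_2^2.
  leading term x_1^2: subtract (-3/7)·f_1 from -6/7x_1^2 + 6/7x_1x_2 + 2x_1 - 2x_2^2 → 6/7x_1x_2 + 20/7x_1 - 2x_2^2 - 12/7x_2
  leading term x_1x_2: subtract (-18/49)·g_3 from 6/7x_1x_2 + 20/7x_1 - 2x_2^2 - 12/7x_2 → 104/49x_1 - 2x_2^2 - 90/49x_2 + 12/7
  leading term x_1: no divisor's leading term divides it; move 104/49x_1 to the remainder.
  leading term x_2^2: no divisor's leading term divides it; move -2x_2^2 to the remainder.
  leading term x_2: no divisor's leading term divides it; move -90/49x_2 to the remainder.
  leading term 1: no divisor's leading term divides it; move 12/7 to the remainder.
  remainder 104/49x_1 - 2x_2^2 - 90/49x_2 + 12/7 ≠ 0; add g_4 = 104/49x_1 - 2x_2^2 - 90/49x_2 + 12/7 to the basis.

S(g_3,g_4): lcm = x_1x_2. S = 6/7x_1 + 49/52x_2^3 + 45/52x_2^2 - 121/182x_2 - 2.
  leading term x_1: subtract (21/52)·g_4 from 6/7x_1 + 49/52x_2^3 + 45/52x_2^2 - 121/182x_2 - 2 → 49/52x_2^3 + 87/52x_2^2 + 1/13x_2 - 35/13
  leading term x_2^3: no divisor's leading term divides it; move 49/52x_2^3 to the remainder.
  leading term x_2^2: no divisor's leading term divides it; move 87/52x_2^2 to the remainder.
  leading term x_2: no divisor's leading term divides it; move 1/13x_2 to the remainder.
  leading term 1: no divisor's leading term divides it; move -35/13 to the remainder.
  remainder 49/52x_2^3 + 87/52x_2^2 + 1/13x_2 - 35/13 ≠ 0; add g_5 = 49/52x_2^3 + 87/52x_2^2 + 1/13x_2 - 35/13 to the basis.

The other S-polynomials (S(f_2,g_3), S(f_1,g_4), S(f_2,g_4), S(f_1,g_5), S(f_2,g_5), S(g_3,g_5), S(g_4,g_5)) all reduce to 0 modulo the current basis, so we have a Gröbner basis.
Inter-reduce: drop elements whose leading term is divisible by another's, tail-reduce, and make monic.
Reduced Gröbner basis: {x_1 - 49/52x_2^2 - 45/52x_2 + 21/26, x_2^3 + 87/49x_2^2 + 4/49x_2 - 20/7}.

Buchberger on the second generating set:
h_1 = 5x_1^2 + 7x_1x_2 + 11x_1 - 9x_2 - 14, LT = x_1^2.
h_2 = -4x_1^2 - 4x_1 + 8x_2, LT = x_1^2.

S(h_1,h_2): lcm = x_1^2. S = 7/5x_1x_2 + 6/5x_1 + 1/5x_2 - 14/5.
  leading term x_1x_2: no divisor's leading term divides it; move 7/5x_1x_2 to the remainder.
  leading term x_1: no divisor's leading term divides it; move 6/5x_1 to the remainder.
  leading term x_2: no divisor's leading term divides it; move 1/5x_2 to the remainder.
  leading term 1: no divisor's leading term divides it; move -14/5 to the remainder.
  remainder 7/5x_1x_2 + 6/5x_1 + 1/5x_2 - 14/5 ≠ 0; add k_3 = 7/5x_1x_2 + 6/5x_1 + 1/5x_2 - 14/5 to the basis.

S(h_1,k_3): lcm = x_1^2x_2. S = -6/7x_1^2 + 7/5x_1x_2^2 + 72/35x_1x_2 + 2x_1 - 9/5x_2^2 - 14/5x_2.
  leading term x_1^2: subtract (-6/35)·h_1 from -6/7x_1^2 + 7/5x_1x_2^2 + 72/35x_1x_2 + 2x_1 - 9/5x_2^2 - 14/5x_2 → 7/5x_1x_2^2 + 114/35x_1x_2 + 136/35x_1 - 9/5x_2^2 - 152/35x_2 - 12/5
  leading term x_1x_2^2: subtract (x_2)·k_3 from 7/5x_1x_2^2 + 114/35x_1x_2 + 136/35x_1 - 9/5x_2^2 - 152/35x_2 - 12/5 → 72/35x_1x_2 + 136/35x_1 - 2x_2^2 - 54/35x_2 - 12/5
  leading term x_1x_2: subtract (72/49)·k_3 from 72/35x_1x_2 + 136/35x_1 - 2x_2^2 - 54/35x_2 - 12/5 → 104/49x_1 - 2x_2^2 - 90/49x_2 + 12/7
  leading term x_1: no divisor's leading term divides it; move 104/49x_1 to the remainder.
  leading term x_2^2: no divisor's leading term divides it; move -2x_2^2 to the remainder.
  leading term x_2: no divisor's leading term divides it; move -90/49x_2 to the remainder.
  leading term 1: no divisor's leading term divides it; move 12/7 to the remainder.
  remainder 104/49x_1 - 2x_2^2 - 90/49x_2 + 12/7 ≠ 0; add k_4 = 104/49x_1 - 2x_2^2 - 90/49x_2 + 12/7 to the basis.

S(k_3,k_4): lcm = x_1x_2. S = 6/7x_1 + 49/52x_2^3 + 45/52x_2^2 - 121/182x_2 - 2.
  leading term x_1: subtract (21/52)·k_4 from 6/7x_1 + 49/52x_2^3 + 45/52x_2^2 - 121/182x_2 - 2 → 49/52x_2^3 + 87/52x_2^2 + 1/13x_2 - 35/13
  leading term x_2^3: no divisor's leading term divides it; move 49/52x_2^3 to the remainder.
  leading term x_2^2: no divisor's leading term divides it; move 87/52x_2^2 to the remainder.
  leading term x_2: no divisor's leading term divides it; move 1/13x_2 to the remainder.
  leading term 1: no divisor's leading term divides it; move -35/13 to the remainder.
  remainder 49/52x_2^3 + 87/52x_2^2 + 1/13x_2 - 35/13 ≠ 0; add k_5 = 49/52x_2^3 + 87/52x_2^2 + 1/13x_2 - 35/13 to the basis.

The other S-polynomials (S(h_2,k_3), S(h_1,k_4), S(h_2,k_4), S(h_1,k_5), S(h_2,k_5), S(k_3,k_5), S(k_4,k_5)) all reduce to 0 modulo the current basis, so we have a Gröbner basis.
Inter-reduce: drop elements whose leading term is divisible by another's, tail-reduce, and make monic.
Reduced Gröbner basis: {x_1 - 49/52x_2^2 - 45/52x_2 + 21/26, x_2^3 + 87/49x_2^2 + 4/49x_2 - 20/7}.

These coincide, so the ideals are equal.
The same test decides containment: I ⊆ J iff every generator of I reduces to 0 modulo a Gröbner basis of J.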